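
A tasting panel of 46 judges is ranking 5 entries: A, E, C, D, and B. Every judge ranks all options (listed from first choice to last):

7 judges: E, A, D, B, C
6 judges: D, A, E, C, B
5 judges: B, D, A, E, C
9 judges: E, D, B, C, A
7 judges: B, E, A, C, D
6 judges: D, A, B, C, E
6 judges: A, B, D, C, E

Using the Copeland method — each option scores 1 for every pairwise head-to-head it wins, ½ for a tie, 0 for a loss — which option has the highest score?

D

A: beats C and B; ties E; loses to D → score 2.5.
E: beats C; ties A and D; loses to B → score 2.
C: loses to A, E, D, and B → score 0.
D: beats A, C, and B; ties E → score 3.5.
B: beats E and C; loses to A and D → score 2.
D has the best pairwise record.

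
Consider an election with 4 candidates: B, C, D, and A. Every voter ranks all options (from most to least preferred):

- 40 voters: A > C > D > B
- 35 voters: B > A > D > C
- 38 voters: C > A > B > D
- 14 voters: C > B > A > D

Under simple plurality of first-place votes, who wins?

C

First-place votes: B 35, C 52, D 0, A 40.
C has the most first-place votes.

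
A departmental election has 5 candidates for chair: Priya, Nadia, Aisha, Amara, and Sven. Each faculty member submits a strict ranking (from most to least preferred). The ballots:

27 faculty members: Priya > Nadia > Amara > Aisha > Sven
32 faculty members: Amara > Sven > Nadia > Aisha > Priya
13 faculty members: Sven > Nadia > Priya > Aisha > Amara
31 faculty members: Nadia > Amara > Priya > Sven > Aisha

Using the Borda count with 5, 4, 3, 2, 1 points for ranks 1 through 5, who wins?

Priya: 27·5 + 32·1 + 13·3 + 31·3 = 299
Nadia: 27·4 + 32·3 + 13·4 + 31·5 = 411
Aisha: 27·2 + 32·2 + 13·2 + 31·1 = 175
Amara: 27·3 + 32·5 + 13·1 + 31·4 = 378
Sven: 27·1 + 32·4 + 13·5 + 31·2 = 282
Nadia has the highest Borda score (411).

Nadia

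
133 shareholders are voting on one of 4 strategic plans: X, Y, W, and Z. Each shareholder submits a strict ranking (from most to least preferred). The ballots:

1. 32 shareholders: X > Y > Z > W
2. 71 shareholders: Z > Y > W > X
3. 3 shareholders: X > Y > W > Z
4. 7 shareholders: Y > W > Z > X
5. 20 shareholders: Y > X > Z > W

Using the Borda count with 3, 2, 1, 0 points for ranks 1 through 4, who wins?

Y

X: 32·3 + 71·0 + 3·3 + 7·0 + 20·2 = 145
Y: 32·2 + 71·2 + 3·2 + 7·3 + 20·3 = 293
W: 32·0 + 71·1 + 3·1 + 7·2 + 20·0 = 88
Z: 32·1 + 71·3 + 3·0 + 7·1 + 20·1 = 272
Y has the highest Borda score (293).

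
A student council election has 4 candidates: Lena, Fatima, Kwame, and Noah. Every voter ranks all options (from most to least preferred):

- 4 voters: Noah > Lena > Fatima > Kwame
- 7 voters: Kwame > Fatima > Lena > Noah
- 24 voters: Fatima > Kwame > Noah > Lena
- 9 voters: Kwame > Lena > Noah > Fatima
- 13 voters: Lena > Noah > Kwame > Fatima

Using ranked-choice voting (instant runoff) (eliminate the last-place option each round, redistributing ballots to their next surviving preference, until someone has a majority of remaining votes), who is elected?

Round 1: Lena 13, Fatima 24, Kwame 16, Noah 4. Eliminate Noah.
Round 2: Lena 17, Fatima 24, Kwame 16. Eliminate Kwame.
Round 3: Lena 26, Fatima 31. Fatima has a majority.

Fatima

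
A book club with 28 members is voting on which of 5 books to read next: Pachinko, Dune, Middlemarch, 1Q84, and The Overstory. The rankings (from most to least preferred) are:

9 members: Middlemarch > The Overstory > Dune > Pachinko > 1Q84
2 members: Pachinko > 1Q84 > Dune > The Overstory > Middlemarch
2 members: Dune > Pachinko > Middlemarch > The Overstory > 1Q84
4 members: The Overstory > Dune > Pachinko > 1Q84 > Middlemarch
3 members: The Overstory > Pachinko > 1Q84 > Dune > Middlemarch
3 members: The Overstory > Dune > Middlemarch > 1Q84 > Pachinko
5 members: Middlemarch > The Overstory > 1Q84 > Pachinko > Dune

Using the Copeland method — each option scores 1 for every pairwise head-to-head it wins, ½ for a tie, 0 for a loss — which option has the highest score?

Pachinko: beats 1Q84; loses to Dune, Middlemarch, and The Overstory → score 1.
Dune: beats Pachinko and 1Q84; ties Middlemarch; loses to The Overstory → score 2.5.
Middlemarch: beats Pachinko, 1Q84, and The Overstory; ties Dune → score 3.5.
1Q84: loses to Pachinko, Dune, Middlemarch, and The Overstory → score 0.
The Overstory: beats Pachinko, Dune, and 1Q84; loses to Middlemarch → score 3.
Middlemarch has the best pairwise record.

Middlemarch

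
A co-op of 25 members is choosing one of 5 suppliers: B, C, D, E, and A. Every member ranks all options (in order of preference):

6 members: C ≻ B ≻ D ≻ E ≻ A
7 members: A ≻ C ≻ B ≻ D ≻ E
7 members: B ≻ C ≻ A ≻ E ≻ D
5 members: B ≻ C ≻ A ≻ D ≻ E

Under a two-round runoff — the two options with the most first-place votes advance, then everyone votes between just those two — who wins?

Round 1 first-place votes: B 12, C 6, D 0, E 0, A 7.
B and A advance.
Runoff: B is preferred to A by 18 voters; A by 7.
B wins the runoff.

B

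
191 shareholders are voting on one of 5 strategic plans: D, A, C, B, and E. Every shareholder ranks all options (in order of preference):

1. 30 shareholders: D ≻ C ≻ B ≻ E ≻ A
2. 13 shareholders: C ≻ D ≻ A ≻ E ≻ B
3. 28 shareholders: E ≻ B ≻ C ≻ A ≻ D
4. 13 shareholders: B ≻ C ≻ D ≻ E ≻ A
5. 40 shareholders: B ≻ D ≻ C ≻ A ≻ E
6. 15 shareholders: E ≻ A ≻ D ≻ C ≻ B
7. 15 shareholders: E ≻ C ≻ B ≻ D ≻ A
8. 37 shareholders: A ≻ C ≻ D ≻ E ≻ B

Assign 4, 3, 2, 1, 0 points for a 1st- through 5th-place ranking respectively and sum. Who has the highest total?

D: 30·4 + 13·3 + 28·0 + 13·2 + 40·3 + 15·2 + 15·1 + 37·2 = 424
A: 30·0 + 13·2 + 28·1 + 13·0 + 40·1 + 15·3 + 15·0 + 37·4 = 287
C: 30·3 + 13·4 + 28·2 + 13·3 + 40·2 + 15·1 + 15·3 + 37·3 = 488
B: 30·2 + 13·0 + 28·3 + 13·4 + 40·4 + 15·0 + 15·2 + 37·0 = 386
E: 30·1 + 13·1 + 28·4 + 13·1 + 40·0 + 15·4 + 15·4 + 37·1 = 325
C has the highest Borda score (488).

C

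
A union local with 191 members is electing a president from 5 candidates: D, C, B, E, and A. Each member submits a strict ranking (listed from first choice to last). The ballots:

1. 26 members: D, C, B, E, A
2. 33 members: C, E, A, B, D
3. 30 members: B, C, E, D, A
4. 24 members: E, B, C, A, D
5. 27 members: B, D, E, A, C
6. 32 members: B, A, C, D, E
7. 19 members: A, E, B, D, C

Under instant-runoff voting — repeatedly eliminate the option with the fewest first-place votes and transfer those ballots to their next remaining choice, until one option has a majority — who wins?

B

Round 1: D 26, C 33, B 89, E 24, A 19. Eliminate A.
Round 2: D 26, C 33, B 89, E 43. Eliminate D.
Round 3: C 59, B 89, E 43. Eliminate E.
Round 4: C 59, B 132. B has a majority.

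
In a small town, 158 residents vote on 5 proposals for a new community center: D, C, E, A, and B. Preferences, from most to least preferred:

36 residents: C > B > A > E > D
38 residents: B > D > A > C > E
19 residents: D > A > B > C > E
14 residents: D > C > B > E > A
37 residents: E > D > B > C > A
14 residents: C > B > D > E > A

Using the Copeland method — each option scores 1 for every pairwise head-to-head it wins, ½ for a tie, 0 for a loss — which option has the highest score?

D: beats C, E, and A; loses to B → score 3.
C: beats E and A; loses to D and B → score 2.
E: loses to D, C, A, and B → score 0.
A: beats E; loses to D, C, and B → score 1.
B: beats D, C, E, and A → score 4.
B has the best pairwise record.

B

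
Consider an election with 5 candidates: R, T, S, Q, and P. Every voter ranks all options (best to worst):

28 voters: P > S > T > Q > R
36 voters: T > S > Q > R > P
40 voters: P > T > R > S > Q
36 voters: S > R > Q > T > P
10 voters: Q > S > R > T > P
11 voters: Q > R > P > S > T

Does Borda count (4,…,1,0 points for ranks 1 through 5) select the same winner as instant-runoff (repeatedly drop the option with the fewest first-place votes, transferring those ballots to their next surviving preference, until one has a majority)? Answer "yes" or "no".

yes

Borda — scores: R 277, T 366, S 417, Q 256, P 294. Winner: S.
Instant-runoff — R1 R 0, T 36, S 36, Q 21, P 68 (R out); R2 T 36, S 36, Q 21, P 68 (Q out); R3 T 36, S 46, P 79 (T out); R4 S 82, P 79 (S winner). Winner: S.
The two methods agree.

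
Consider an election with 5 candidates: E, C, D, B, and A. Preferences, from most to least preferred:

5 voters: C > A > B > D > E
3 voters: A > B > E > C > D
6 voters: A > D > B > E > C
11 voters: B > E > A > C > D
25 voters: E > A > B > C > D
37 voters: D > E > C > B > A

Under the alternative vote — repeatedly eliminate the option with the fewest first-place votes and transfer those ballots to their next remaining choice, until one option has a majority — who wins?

Round 1: E 25, C 5, D 37, B 11, A 9. Eliminate C.
Round 2: E 25, D 37, B 11, A 14. Eliminate B.
Round 3: E 36, D 37, A 14. Eliminate A.
Round 4: E 39, D 48. D has a majority.

D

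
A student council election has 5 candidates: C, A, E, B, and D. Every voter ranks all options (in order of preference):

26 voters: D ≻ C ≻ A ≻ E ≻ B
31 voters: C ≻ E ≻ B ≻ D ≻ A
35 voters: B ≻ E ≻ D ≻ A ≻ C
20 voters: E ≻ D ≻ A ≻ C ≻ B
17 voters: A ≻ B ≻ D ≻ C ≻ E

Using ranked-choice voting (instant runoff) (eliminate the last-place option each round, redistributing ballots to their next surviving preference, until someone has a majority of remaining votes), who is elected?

Round 1: C 31, A 17, E 20, B 35, D 26. Eliminate A.
Round 2: C 31, E 20, B 52, D 26. Eliminate E.
Round 3: C 31, B 52, D 46. Eliminate C.
Round 4: B 83, D 46. B has a majority.

B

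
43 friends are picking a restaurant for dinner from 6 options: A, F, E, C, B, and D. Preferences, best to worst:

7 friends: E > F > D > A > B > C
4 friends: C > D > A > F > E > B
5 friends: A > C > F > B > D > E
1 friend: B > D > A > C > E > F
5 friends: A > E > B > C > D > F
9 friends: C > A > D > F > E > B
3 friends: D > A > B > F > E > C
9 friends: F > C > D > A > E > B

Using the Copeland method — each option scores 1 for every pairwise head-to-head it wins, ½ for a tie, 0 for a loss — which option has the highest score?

A: beats F, E, and B; loses to C and D → score 3.
F: beats E and B; loses to A, C, and D → score 2.
E: beats B; loses to A, F, C, and D → score 1.
C: beats A, F, E, B, and D → score 5.
B: loses to A, F, E, C, and D → score 0.
D: beats A, F, E, and B; loses to C → score 4.
C has the best pairwise record.

C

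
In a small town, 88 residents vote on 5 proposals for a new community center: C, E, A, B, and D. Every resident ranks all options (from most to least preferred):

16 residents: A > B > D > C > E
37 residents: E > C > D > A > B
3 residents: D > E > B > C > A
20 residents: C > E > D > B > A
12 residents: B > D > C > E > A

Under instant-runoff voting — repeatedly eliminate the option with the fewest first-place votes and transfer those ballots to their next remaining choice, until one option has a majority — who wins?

Round 1: C 20, E 37, A 16, B 12, D 3. Eliminate D.
Round 2: C 20, E 40, A 16, B 12. Eliminate B.
Round 3: C 32, E 40, A 16. Eliminate A.
Round 4: C 48, E 40. C has a majority.

C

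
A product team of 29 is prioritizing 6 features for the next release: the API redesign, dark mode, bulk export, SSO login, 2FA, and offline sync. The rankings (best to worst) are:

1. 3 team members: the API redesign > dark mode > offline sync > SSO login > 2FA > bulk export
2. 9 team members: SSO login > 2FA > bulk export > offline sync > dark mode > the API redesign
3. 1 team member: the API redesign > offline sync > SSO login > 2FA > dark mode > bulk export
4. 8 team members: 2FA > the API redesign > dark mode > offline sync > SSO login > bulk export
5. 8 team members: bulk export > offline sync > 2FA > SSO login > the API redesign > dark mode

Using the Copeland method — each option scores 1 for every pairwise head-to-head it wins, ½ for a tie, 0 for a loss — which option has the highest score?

2FA

the API redesign: beats dark mode; loses to bulk export, SSO login, 2FA, and offline sync → score 1.
dark mode: loses to the API redesign, bulk export, SSO login, 2FA, and offline sync → score 0.
bulk export: beats the API redesign, dark mode, and offline sync; loses to SSO login and 2FA → score 3.
SSO login: beats the API redesign, dark mode, and bulk export; loses to 2FA and offline sync → score 3.
2FA: beats the API redesign, dark mode, bulk export, SSO login, and offline sync → score 5.
offline sync: beats the API redesign, dark mode, and SSO login; loses to bulk export and 2FA → score 3.
2FA has the best pairwise record.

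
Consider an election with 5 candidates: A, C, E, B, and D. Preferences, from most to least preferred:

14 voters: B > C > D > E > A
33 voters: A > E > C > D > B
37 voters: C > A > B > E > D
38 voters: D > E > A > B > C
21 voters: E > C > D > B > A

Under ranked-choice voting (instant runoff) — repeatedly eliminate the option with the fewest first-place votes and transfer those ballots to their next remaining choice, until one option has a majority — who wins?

C

Round 1: A 33, C 37, E 21, B 14, D 38. Eliminate B.
Round 2: A 33, C 51, E 21, D 38. Eliminate E.
Round 3: A 33, C 72, D 38. C has a majority.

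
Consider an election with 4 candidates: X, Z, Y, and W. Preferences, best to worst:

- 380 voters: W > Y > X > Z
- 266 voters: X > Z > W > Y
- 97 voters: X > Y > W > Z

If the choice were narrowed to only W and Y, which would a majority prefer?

Voters preferring W to Y: 646; preferring Y to W: 97.
W wins the head-to-head.

W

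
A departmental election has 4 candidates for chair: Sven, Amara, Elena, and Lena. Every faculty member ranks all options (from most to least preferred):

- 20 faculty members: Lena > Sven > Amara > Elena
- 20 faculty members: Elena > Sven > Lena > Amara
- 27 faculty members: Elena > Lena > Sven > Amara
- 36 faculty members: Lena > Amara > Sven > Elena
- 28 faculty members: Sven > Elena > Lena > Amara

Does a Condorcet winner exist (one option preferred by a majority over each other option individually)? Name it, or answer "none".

Checking pairwise contests:
Lena beats Sven 83–48.
Sven beats Amara 95–36.
Sven beats Elena 84–47.
Elena beats Lena 75–56.
Every option loses at least one head-to-head, so there is no Condorcet winner.

none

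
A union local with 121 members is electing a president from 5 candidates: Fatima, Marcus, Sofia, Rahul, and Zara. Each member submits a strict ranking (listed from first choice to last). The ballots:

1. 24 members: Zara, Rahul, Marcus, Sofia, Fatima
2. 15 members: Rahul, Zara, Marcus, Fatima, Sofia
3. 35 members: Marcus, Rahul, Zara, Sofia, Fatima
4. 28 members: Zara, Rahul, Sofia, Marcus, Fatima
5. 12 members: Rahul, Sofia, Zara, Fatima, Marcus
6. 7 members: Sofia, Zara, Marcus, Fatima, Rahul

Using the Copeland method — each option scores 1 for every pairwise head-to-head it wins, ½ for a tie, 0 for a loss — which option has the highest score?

Rahul

Fatima: loses to Marcus, Sofia, Rahul, and Zara → score 0.
Marcus: beats Fatima and Sofia; loses to Rahul and Zara → score 2.
Sofia: beats Fatima; loses to Marcus, Rahul, and Zara → score 1.
Rahul: beats Fatima, Marcus, Sofia, and Zara → score 4.
Zara: beats Fatima, Marcus, and Sofia; loses to Rahul → score 3.
Rahul has the best pairwise record.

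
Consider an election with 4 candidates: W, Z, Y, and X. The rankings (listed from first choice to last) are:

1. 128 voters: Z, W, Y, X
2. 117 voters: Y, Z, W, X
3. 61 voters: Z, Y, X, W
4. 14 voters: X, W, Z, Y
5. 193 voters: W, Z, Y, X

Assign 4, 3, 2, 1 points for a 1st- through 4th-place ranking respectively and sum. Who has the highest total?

W: 128·3 + 117·2 + 61·1 + 14·3 + 193·4 = 1493
Z: 128·4 + 117·3 + 61·4 + 14·2 + 193·3 = 1714
Y: 128·2 + 117·4 + 61·3 + 14·1 + 193·2 = 1307
X: 128·1 + 117·1 + 61·2 + 14·4 + 193·1 = 616
Z has the highest Borda score (1714).

Z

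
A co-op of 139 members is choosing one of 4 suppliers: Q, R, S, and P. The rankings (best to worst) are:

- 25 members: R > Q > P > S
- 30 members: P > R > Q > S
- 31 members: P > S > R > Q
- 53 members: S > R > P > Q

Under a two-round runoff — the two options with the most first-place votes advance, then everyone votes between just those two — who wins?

Round 1 first-place votes: Q 0, R 25, S 53, P 61.
P and S advance.
Runoff: P is preferred to S by 86 voters; S by 53.
P wins the runoff.

P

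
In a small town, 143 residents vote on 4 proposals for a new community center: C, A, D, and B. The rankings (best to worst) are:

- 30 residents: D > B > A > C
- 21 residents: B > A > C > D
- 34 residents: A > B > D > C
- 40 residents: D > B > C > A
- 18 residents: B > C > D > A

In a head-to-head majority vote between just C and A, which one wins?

A

Voters preferring C to A: 58; preferring A to C: 85.
A wins the head-to-head.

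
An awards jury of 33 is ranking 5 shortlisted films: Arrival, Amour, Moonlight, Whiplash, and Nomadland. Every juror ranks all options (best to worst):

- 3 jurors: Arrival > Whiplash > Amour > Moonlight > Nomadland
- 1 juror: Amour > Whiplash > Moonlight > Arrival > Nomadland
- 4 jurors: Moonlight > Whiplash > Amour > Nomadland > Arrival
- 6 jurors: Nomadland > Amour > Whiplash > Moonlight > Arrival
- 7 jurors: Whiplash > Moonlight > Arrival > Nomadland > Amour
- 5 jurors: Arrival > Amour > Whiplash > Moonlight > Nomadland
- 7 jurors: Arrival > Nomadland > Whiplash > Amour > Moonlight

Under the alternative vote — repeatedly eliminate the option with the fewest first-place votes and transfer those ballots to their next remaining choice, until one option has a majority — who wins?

Round 1: Arrival 15, Amour 1, Moonlight 4, Whiplash 7, Nomadland 6. Eliminate Amour.
Round 2: Arrival 15, Moonlight 4, Whiplash 8, Nomadland 6. Eliminate Moonlight.
Round 3: Arrival 15, Whiplash 12, Nomadland 6. Eliminate Nomadland.
Round 4: Arrival 15, Whiplash 18. Whiplash has a majority.

Whiplash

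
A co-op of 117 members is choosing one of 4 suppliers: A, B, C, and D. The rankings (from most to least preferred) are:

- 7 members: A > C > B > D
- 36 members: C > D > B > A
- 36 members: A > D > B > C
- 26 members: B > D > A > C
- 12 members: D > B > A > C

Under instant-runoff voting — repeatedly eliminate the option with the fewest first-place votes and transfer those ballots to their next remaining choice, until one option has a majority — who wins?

Round 1: A 43, B 26, C 36, D 12. Eliminate D.
Round 2: A 43, B 38, C 36. Eliminate C.
Round 3: A 43, B 74. B has a majority.

B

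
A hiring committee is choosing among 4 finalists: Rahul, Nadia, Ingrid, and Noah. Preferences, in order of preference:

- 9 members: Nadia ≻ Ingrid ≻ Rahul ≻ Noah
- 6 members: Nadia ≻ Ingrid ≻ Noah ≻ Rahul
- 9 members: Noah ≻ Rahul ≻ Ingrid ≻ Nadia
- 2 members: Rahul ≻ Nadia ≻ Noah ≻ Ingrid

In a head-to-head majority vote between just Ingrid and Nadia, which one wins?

Voters preferring Ingrid to Nadia: 9; preferring Nadia to Ingrid: 17.
Nadia wins the head-to-head.

Nadia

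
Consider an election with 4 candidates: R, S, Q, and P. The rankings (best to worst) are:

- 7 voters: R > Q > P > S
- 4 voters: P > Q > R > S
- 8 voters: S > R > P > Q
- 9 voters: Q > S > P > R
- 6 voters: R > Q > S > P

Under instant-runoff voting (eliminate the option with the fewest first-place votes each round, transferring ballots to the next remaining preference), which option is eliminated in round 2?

S

Round 1: R 13, S 8, Q 9, P 4. Eliminate P.
Round 2: R 13, S 8, Q 13. Eliminate S.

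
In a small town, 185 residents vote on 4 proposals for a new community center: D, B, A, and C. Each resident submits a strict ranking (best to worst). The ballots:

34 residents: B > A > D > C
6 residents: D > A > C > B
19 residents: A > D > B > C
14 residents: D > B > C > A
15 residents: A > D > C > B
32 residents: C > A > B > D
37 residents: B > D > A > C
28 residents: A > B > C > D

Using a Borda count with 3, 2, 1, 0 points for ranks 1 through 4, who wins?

D: 34·1 + 6·3 + 19·2 + 14·3 + 15·2 + 32·0 + 37·2 + 28·0 = 236
B: 34·3 + 6·0 + 19·1 + 14·2 + 15·0 + 32·1 + 37·3 + 28·2 = 348
A: 34·2 + 6·2 + 19·3 + 14·0 + 15·3 + 32·2 + 37·1 + 28·3 = 367
C: 34·0 + 6·1 + 19·0 + 14·1 + 15·1 + 32·3 + 37·0 + 28·1 = 159
A has the highest Borda score (367).

A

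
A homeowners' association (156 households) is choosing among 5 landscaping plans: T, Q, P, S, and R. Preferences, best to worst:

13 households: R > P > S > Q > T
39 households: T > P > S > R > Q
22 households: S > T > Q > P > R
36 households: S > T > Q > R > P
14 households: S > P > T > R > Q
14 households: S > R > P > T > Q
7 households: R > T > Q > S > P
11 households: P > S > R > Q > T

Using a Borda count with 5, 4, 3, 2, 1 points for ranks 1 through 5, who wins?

S

T: 13·1 + 39·5 + 22·4 + 36·4 + 14·3 + 14·2 + 7·4 + 11·1 = 549
Q: 13·2 + 39·1 + 22·3 + 36·3 + 14·1 + 14·1 + 7·3 + 11·2 = 310
P: 13·4 + 39·4 + 22·2 + 36·1 + 14·4 + 14·3 + 7·1 + 11·5 = 448
S: 13·3 + 39·3 + 22·5 + 36·5 + 14·5 + 14·5 + 7·2 + 11·4 = 644
R: 13·5 + 39·2 + 22·1 + 36·2 + 14·2 + 14·4 + 7·5 + 11·3 = 389
S has the highest Borda score (644).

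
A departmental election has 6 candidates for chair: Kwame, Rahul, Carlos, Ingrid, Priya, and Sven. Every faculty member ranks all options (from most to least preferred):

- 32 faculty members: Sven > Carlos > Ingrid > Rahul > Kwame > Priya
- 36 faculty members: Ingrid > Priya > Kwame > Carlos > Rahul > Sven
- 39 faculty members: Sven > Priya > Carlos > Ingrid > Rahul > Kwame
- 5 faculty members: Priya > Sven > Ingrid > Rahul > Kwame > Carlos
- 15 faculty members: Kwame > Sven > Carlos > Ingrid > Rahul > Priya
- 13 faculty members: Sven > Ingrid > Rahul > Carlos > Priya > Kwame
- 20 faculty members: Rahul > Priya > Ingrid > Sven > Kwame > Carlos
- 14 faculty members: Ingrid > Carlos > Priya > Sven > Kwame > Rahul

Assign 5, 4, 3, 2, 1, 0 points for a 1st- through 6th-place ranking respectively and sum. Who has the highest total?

Ingrid

Kwame: 32·1 + 36·3 + 39·0 + 5·1 + 15·5 + 13·0 + 20·1 + 14·1 = 254
Rahul: 32·2 + 36·1 + 39·1 + 5·2 + 15·1 + 13·3 + 20·5 + 14·0 = 303
Carlos: 32·4 + 36·2 + 39·3 + 5·0 + 15·3 + 13·2 + 20·0 + 14·4 = 444
Ingrid: 32·3 + 36·5 + 39·2 + 5·3 + 15·2 + 13·4 + 20·3 + 14·5 = 581
Priya: 32·0 + 36·4 + 39·4 + 5·5 + 15·0 + 13·1 + 20·4 + 14·3 = 460
Sven: 32·5 + 36·0 + 39·5 + 5·4 + 15·4 + 13·5 + 20·2 + 14·2 = 568
Ingrid has the highest Borda score (581).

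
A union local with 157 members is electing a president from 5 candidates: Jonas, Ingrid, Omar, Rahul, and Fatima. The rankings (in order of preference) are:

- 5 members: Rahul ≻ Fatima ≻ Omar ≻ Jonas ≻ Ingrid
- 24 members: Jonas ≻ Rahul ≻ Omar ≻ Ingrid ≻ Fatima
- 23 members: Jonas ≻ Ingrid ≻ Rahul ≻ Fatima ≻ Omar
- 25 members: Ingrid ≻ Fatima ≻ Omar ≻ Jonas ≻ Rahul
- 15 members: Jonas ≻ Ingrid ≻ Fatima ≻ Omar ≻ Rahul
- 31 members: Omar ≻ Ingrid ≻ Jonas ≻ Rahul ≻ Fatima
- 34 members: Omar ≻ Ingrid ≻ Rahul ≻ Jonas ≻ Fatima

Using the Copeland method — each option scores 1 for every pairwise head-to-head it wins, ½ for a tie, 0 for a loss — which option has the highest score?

Jonas: beats Rahul and Fatima; loses to Ingrid and Omar → score 2.
Ingrid: beats Jonas, Rahul, and Fatima; loses to Omar → score 3.
Omar: beats Jonas, Ingrid, Rahul, and Fatima → score 4.
Rahul: beats Fatima; loses to Jonas, Ingrid, and Omar → score 1.
Fatima: loses to Jonas, Ingrid, Omar, and Rahul → score 0.
Omar has the best pairwise record.

Omar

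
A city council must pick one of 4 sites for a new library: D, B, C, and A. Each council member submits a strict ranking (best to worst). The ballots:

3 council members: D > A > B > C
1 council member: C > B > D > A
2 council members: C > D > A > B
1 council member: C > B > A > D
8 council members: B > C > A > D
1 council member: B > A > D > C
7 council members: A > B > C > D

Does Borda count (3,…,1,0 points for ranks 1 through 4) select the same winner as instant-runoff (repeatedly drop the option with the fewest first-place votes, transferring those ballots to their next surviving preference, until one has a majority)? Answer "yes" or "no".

no

Borda — scores: D 15, B 48, C 35, A 40. Winner: B.
Instant-runoff — R1 D 3, B 9, C 4, A 7 (D out); R2 B 9, C 4, A 10 (C out); R3 B 11, A 12 (A winner). Winner: A.
The two methods disagree.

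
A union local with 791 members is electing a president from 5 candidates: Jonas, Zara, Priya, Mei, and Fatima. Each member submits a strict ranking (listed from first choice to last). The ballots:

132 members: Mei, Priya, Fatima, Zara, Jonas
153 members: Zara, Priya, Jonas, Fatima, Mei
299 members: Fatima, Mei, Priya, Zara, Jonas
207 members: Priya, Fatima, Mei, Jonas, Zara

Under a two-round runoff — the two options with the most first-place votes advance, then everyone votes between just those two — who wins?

Round 1 first-place votes: Jonas 0, Zara 153, Priya 207, Mei 132, Fatima 299.
Fatima and Priya advance.
Runoff: Fatima is preferred to Priya by 299 voters; Priya by 492.
Priya wins the runoff.

Priya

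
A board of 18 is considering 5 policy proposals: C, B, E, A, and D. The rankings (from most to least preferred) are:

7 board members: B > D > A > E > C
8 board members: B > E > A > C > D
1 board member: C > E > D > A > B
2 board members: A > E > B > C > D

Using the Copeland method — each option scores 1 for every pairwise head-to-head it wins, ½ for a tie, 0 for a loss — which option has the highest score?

B

C: beats D; loses to B, E, and A → score 1.
B: beats C, E, A, and D → score 4.
E: beats C and D; ties A; loses to B → score 2.5.
A: beats C and D; ties E; loses to B → score 2.5.
D: loses to C, B, E, and A → score 0.
B has the best pairwise record.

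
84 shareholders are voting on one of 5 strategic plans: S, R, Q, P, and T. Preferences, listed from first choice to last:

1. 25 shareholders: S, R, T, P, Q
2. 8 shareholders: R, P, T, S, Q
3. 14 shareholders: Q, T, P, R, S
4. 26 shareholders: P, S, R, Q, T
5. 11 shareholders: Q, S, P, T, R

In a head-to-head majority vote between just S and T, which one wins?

S

Voters preferring S to T: 62; preferring T to S: 22.
S wins the head-to-head.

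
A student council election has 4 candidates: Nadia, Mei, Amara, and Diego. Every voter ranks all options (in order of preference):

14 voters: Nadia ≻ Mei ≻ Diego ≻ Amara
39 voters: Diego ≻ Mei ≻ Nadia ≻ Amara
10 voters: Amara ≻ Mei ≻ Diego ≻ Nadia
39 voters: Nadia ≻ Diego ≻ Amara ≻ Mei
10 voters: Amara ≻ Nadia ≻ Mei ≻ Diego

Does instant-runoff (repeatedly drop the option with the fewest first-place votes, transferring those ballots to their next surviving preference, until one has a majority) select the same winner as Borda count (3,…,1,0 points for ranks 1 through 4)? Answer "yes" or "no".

Instant-runoff — R1 Nadia 53, Mei 0, Amara 20, Diego 39 (Mei out); R2 Nadia 53, Amara 20, Diego 39 (Amara out); R3 Nadia 63, Diego 49 (Nadia winner). Winner: Nadia.
Borda — scores: Nadia 218, Mei 136, Amara 99, Diego 219. Winner: Diego.
The two methods disagree.

no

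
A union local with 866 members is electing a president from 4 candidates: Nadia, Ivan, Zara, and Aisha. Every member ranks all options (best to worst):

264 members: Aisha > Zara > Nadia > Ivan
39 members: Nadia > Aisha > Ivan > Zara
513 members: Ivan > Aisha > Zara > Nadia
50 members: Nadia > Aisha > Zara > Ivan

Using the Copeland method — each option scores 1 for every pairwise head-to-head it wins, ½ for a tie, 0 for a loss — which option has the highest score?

Ivan

Nadia: loses to Ivan, Zara, and Aisha → score 0.
Ivan: beats Nadia, Zara, and Aisha → score 3.
Zara: beats Nadia; loses to Ivan and Aisha → score 1.
Aisha: beats Nadia and Zara; loses to Ivan → score 2.
Ivan has the best pairwise record.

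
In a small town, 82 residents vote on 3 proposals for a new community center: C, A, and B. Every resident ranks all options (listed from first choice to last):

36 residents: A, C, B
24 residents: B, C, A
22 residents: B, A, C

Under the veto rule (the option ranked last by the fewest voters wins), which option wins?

C

Last-place votes: C 22, A 24, B 36.
C is ranked last by the fewest voters, so C wins.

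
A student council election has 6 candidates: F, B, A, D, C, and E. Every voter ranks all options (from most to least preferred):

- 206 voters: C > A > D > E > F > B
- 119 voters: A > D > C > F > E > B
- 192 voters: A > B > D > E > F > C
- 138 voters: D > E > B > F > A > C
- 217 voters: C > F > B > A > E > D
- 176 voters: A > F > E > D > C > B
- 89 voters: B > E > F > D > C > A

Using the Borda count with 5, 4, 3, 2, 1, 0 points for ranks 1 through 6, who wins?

F: 206·1 + 119·2 + 192·1 + 138·2 + 217·4 + 176·4 + 89·3 = 2751
B: 206·0 + 119·0 + 192·4 + 138·3 + 217·3 + 176·0 + 89·5 = 2278
A: 206·4 + 119·5 + 192·5 + 138·1 + 217·2 + 176·5 + 89·0 = 3831
D: 206·3 + 119·4 + 192·3 + 138·5 + 217·0 + 176·2 + 89·2 = 2890
C: 206·5 + 119·3 + 192·0 + 138·0 + 217·5 + 176·1 + 89·1 = 2737
E: 206·2 + 119·1 + 192·2 + 138·4 + 217·1 + 176·3 + 89·4 = 2568
A has the highest Borda score (3831).

A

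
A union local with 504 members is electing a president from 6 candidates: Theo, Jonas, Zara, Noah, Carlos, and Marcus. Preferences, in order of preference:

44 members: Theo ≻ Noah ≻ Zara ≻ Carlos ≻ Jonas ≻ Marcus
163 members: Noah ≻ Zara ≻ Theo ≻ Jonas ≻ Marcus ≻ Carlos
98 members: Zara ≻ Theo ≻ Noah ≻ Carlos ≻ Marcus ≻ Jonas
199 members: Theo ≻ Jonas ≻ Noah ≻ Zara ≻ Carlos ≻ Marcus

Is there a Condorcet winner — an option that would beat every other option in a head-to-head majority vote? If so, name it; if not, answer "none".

none

Checking pairwise contests:
Zara beats Theo 261–243.
Theo beats Jonas 504–0.
Noah beats Zara 406–98.
Theo beats Noah 341–163.
Theo beats Carlos 504–0.
Theo beats Marcus 504–0.
Every option loses at least one head-to-head, so there is no Condorcet winner.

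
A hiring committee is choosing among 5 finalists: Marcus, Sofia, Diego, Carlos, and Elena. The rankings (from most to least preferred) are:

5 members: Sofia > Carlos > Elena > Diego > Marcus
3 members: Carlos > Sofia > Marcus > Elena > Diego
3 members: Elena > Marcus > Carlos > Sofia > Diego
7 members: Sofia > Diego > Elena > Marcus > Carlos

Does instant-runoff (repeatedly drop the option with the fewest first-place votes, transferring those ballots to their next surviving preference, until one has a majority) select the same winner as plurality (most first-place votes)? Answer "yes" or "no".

yes

Instant-runoff — R1 Marcus 0, Sofia 12, Diego 0, Carlos 3, Elena 3 (Sofia winner). Winner: Sofia.
Plurality — first-place votes: Marcus 0, Sofia 12, Diego 0, Carlos 3, Elena 3. Winner: Sofia.
The two methods agree.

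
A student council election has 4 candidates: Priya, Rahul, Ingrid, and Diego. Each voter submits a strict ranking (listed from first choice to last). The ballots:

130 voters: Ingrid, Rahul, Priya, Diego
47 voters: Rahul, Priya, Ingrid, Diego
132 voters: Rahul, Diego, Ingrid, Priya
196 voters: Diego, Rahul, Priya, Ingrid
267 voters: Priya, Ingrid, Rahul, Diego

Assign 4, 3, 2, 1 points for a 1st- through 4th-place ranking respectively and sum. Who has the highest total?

Rahul

Priya: 130·2 + 47·3 + 132·1 + 196·2 + 267·4 = 1993
Rahul: 130·3 + 47·4 + 132·4 + 196·3 + 267·2 = 2228
Ingrid: 130·4 + 47·2 + 132·2 + 196·1 + 267·3 = 1875
Diego: 130·1 + 47·1 + 132·3 + 196·4 + 267·1 = 1624
Rahul has the highest Borda score (2228).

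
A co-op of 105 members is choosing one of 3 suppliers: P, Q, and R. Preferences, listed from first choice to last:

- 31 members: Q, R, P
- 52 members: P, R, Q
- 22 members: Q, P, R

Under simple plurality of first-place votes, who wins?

Q

First-place votes: P 52, Q 53, R 0.
Q has the most first-place votes.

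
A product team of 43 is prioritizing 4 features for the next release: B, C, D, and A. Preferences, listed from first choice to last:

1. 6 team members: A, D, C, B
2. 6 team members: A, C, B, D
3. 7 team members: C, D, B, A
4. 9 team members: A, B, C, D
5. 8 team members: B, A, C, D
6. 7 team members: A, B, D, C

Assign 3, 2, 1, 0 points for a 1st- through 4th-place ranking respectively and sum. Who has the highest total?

A

B: 6·0 + 6·1 + 7·1 + 9·2 + 8·3 + 7·2 = 69
C: 6·1 + 6·2 + 7·3 + 9·1 + 8·1 + 7·0 = 56
D: 6·2 + 6·0 + 7·2 + 9·0 + 8·0 + 7·1 = 33
A: 6·3 + 6·3 + 7·0 + 9·3 + 8·2 + 7·3 = 100
A has the highest Borda score (100).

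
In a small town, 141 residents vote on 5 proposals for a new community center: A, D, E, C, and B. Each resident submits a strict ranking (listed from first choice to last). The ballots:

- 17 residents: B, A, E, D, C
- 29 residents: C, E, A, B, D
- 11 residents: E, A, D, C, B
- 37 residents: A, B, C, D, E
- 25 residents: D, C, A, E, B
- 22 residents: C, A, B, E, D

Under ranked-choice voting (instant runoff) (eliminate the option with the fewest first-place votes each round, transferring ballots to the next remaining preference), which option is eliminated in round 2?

B

Round 1: A 37, D 25, E 11, C 51, B 17. Eliminate E.
Round 2: A 48, D 25, C 51, B 17. Eliminate B.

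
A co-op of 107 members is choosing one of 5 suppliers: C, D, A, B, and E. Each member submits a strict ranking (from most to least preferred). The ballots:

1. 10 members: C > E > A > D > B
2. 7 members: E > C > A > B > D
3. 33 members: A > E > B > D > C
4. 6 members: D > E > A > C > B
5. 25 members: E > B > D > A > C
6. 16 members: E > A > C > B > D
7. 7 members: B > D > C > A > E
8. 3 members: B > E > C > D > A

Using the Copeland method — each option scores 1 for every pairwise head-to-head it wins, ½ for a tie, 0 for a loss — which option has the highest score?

E

C: loses to D, A, B, and E → score 0.
D: beats C; loses to A, B, and E → score 1.
A: beats C, D, and B; loses to E → score 3.
B: beats C and D; loses to A and E → score 2.
E: beats C, D, A, and B → score 4.
E has the best pairwise record.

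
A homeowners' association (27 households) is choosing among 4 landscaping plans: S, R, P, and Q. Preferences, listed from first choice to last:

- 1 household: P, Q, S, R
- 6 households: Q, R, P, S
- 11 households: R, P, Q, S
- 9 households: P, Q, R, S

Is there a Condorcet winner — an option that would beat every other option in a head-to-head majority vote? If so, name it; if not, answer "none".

none

Checking pairwise contests:
R beats S 26–1.
Q beats R 16–11.
R beats P 17–10.
P beats Q 21–6.
Every option loses at least one head-to-head, so there is no Condorcet winner.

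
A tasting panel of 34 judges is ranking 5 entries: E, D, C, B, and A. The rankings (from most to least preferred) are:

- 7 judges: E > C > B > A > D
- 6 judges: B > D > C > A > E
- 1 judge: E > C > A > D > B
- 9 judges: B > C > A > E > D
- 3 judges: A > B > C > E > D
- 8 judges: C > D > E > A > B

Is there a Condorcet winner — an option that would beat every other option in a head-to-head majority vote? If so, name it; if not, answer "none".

B vs E: 18–16 for B.
B vs D: 25–9 for B.
B vs C: 18–16 for B.
B vs A: 22–12 for B.
B beats every other option head-to-head.

B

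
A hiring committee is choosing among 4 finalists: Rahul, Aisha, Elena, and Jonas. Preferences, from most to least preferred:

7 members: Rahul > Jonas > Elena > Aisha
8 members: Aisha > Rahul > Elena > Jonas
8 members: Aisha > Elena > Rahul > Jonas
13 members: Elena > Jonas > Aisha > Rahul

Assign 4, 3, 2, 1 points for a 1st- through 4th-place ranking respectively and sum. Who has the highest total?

Elena

Rahul: 7·4 + 8·3 + 8·2 + 13·1 = 81
Aisha: 7·1 + 8·4 + 8·4 + 13·2 = 97
Elena: 7·2 + 8·2 + 8·3 + 13·4 = 106
Jonas: 7·3 + 8·1 + 8·1 + 13·3 = 76
Elena has the highest Borda score (106).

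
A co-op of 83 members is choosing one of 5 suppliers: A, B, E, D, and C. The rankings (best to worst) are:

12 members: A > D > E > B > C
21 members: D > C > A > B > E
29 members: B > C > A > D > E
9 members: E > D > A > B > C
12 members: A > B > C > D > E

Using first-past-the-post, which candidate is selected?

First-place votes: A 24, B 29, E 9, D 21, C 0.
B has the most first-place votes.

B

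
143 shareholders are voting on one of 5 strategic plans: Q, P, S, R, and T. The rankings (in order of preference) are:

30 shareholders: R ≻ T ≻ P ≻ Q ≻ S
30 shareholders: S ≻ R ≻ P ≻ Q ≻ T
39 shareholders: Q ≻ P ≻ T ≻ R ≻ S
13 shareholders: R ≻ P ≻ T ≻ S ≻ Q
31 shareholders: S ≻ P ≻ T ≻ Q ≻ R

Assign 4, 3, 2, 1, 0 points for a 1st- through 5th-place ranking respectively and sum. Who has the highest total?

Q: 30·1 + 30·1 + 39·4 + 13·0 + 31·1 = 247
P: 30·2 + 30·2 + 39·3 + 13·3 + 31·3 = 369
S: 30·0 + 30·4 + 39·0 + 13·1 + 31·4 = 257
R: 30·4 + 30·3 + 39·1 + 13·4 + 31·0 = 301
T: 30·3 + 30·0 + 39·2 + 13·2 + 31·2 = 256
P has the highest Borda score (369).

P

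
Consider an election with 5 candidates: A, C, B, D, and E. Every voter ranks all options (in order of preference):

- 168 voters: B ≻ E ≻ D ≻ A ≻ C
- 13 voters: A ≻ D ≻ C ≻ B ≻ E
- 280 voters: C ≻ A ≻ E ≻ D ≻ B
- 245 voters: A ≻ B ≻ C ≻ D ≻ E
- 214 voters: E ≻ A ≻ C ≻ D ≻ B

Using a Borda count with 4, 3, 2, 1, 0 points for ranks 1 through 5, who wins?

A: 168·1 + 13·4 + 280·3 + 245·4 + 214·3 = 2682
C: 168·0 + 13·2 + 280·4 + 245·2 + 214·2 = 2064
B: 168·4 + 13·1 + 280·0 + 245·3 + 214·0 = 1420
D: 168·2 + 13·3 + 280·1 + 245·1 + 214·1 = 1114
E: 168·3 + 13·0 + 280·2 + 245·0 + 214·4 = 1920
A has the highest Borda score (2682).

A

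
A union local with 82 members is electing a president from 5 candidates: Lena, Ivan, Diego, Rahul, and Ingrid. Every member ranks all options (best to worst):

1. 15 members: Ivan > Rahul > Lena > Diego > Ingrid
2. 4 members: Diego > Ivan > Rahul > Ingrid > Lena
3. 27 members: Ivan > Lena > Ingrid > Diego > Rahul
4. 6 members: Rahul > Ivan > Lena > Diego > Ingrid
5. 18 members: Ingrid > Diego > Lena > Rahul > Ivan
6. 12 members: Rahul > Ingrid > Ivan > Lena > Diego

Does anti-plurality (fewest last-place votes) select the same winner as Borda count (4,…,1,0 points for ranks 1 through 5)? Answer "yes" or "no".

no

Anti-plurality — last-place votes: Lena 4, Ivan 18, Diego 12, Rahul 27, Ingrid 21. Winner: Lena.
Borda — scores: Lena 171, Ivan 222, Diego 118, Rahul 143, Ingrid 166. Winner: Ivan.
The two methods disagree.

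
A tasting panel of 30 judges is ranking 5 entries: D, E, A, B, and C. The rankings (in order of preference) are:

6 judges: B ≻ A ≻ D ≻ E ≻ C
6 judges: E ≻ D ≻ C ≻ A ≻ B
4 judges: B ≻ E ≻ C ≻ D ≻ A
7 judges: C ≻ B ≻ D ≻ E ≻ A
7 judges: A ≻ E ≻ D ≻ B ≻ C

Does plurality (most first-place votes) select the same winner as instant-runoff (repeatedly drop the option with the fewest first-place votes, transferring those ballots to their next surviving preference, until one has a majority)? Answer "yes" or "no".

Plurality — first-place votes: D 0, E 6, A 7, B 10, C 7. Winner: B.
Instant-runoff — R1 D 0, E 6, A 7, B 10, C 7 (D out); R2 E 6, A 7, B 10, C 7 (E out); R3 A 7, B 10, C 13 (A out); R4 B 17, C 13 (B winner). Winner: B.
The two methods agree.

yes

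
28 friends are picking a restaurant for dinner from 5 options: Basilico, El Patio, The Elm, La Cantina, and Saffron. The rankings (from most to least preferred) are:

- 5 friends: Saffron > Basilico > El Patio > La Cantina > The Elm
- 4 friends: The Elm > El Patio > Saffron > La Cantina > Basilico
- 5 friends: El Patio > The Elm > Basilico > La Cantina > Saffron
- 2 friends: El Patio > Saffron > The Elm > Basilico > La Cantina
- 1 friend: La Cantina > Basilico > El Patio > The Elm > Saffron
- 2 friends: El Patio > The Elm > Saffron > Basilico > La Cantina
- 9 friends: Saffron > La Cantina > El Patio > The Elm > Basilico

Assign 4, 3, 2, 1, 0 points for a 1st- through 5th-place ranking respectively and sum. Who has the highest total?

Basilico: 5·3 + 4·0 + 5·2 + 2·1 + 1·3 + 2·1 + 9·0 = 32
El Patio: 5·2 + 4·3 + 5·4 + 2·4 + 1·2 + 2·4 + 9·2 = 78
The Elm: 5·0 + 4·4 + 5·3 + 2·2 + 1·1 + 2·3 + 9·1 = 51
La Cantina: 5·1 + 4·1 + 5·1 + 2·0 + 1·4 + 2·0 + 9·3 = 45
Saffron: 5·4 + 4·2 + 5·0 + 2·3 + 1·0 + 2·2 + 9·4 = 74
El Patio has the highest Borda score (78).

El Patio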